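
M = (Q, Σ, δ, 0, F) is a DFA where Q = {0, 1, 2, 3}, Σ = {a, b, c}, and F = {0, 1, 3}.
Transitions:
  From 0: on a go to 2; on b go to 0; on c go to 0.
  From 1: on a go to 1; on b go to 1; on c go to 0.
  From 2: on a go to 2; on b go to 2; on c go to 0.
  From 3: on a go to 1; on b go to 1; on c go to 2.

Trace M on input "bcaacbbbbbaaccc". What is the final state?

0

0 --b--> 0
0 --c--> 0
0 --a--> 2
2 --a--> 2
2 --c--> 0
0 --b--> 0
0 --b--> 0
0 --b--> 0
0 --b--> 0
0 --b--> 0
0 --a--> 2
2 --a--> 2
2 --c--> 0
0 --c--> 0
0 --c--> 0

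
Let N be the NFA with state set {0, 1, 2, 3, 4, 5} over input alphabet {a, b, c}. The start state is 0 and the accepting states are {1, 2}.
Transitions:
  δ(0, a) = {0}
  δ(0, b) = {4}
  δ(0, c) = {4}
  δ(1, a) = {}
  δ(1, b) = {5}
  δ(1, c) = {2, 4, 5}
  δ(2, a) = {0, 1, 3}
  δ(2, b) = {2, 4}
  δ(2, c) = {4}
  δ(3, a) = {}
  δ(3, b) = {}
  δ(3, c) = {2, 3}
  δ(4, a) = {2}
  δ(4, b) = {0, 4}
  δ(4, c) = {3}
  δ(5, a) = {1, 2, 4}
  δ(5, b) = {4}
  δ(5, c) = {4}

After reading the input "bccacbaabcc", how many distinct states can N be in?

Start: {0}
read b: {4}
read c: {3}
read c: {2, 3}
read a: {0, 1, 3}
read c: {2, 3, 4, 5}
read b: {0, 2, 4}
read a: {0, 1, 2, 3}
read a: {0, 1, 3}
read b: {4, 5}
read c: {3, 4}
read c: {2, 3}
Final reachable set {2, 3} has 2 states.

2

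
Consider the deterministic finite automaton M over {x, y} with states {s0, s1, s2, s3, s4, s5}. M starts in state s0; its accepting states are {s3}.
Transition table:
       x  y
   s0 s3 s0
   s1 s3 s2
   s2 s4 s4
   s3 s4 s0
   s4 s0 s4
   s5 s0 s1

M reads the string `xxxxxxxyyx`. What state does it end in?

s3

s0 --x--> s3
s3 --x--> s4
s4 --x--> s0
s0 --x--> s3
s3 --x--> s4
s4 --x--> s0
s0 --x--> s3
s3 --y--> s0
s0 --y--> s0
s0 --x--> s3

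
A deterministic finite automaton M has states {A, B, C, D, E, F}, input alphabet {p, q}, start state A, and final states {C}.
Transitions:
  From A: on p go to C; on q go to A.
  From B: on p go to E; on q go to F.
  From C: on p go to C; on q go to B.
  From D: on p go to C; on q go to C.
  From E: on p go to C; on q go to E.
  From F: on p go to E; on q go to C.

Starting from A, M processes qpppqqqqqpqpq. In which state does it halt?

B

A --q--> A
A --p--> C
C --p--> C
C --p--> C
C --q--> B
B --q--> F
F --q--> C
C --q--> B
B --q--> F
F --p--> E
E --q--> E
E --p--> C
C --q--> B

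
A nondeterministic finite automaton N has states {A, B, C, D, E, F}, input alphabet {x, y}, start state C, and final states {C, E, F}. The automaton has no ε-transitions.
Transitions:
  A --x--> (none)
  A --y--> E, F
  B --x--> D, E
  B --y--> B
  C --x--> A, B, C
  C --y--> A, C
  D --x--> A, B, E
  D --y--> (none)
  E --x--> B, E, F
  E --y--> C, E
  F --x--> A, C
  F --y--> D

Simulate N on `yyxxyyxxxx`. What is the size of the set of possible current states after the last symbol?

6

Start: {C}
read y: {A, C}
read y: {A, C, E, F}
read x: {A, B, C, E, F}
read x: {A, B, C, D, E, F}
read y: {A, B, C, D, E, F}
read y: {A, B, C, D, E, F}
read x: {A, B, C, D, E, F}
read x: {A, B, C, D, E, F}
read x: {A, B, C, D, E, F}
read x: {A, B, C, D, E, F}
Final reachable set {A, B, C, D, E, F} has 6 states.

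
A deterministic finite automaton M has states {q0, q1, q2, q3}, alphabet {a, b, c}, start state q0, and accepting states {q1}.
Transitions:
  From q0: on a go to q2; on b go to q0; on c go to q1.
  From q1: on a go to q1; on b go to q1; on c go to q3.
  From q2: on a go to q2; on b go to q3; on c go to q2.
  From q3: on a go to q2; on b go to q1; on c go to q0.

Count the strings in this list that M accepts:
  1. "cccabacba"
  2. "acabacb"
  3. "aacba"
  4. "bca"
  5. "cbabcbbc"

1

"cccabacba": rejected
"acabacb": rejected
"aacba": rejected
"bca": accepted
"cbabcbbc": rejected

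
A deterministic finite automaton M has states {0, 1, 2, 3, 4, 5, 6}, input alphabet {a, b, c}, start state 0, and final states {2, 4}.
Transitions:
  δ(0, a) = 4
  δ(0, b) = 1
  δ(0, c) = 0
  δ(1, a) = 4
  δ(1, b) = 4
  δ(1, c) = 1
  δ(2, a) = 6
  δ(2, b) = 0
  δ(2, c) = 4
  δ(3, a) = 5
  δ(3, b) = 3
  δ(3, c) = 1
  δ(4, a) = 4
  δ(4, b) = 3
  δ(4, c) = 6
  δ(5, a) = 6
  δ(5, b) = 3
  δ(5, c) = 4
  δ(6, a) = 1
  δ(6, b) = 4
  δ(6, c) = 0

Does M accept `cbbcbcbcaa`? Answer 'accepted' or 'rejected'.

accepted

0 --c--> 0
0 --b--> 1
1 --b--> 4
4 --c--> 6
6 --b--> 4
4 --c--> 6
6 --b--> 4
4 --c--> 6
6 --a--> 1
1 --a--> 4
End in state 4, which is an accepting state.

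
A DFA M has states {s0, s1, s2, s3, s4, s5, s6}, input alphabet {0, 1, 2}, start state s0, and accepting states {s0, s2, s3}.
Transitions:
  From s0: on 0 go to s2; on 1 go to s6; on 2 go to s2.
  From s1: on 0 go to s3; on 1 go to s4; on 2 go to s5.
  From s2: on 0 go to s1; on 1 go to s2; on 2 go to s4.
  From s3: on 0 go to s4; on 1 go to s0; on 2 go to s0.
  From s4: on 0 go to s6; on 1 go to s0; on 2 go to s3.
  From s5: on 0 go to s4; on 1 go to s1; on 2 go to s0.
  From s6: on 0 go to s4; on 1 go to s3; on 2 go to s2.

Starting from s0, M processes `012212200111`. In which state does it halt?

s3

s0 --0--> s2
s2 --1--> s2
s2 --2--> s4
s4 --2--> s3
s3 --1--> s0
s0 --2--> s2
s2 --2--> s4
s4 --0--> s6
s6 --0--> s4
s4 --1--> s0
s0 --1--> s6
s6 --1--> s3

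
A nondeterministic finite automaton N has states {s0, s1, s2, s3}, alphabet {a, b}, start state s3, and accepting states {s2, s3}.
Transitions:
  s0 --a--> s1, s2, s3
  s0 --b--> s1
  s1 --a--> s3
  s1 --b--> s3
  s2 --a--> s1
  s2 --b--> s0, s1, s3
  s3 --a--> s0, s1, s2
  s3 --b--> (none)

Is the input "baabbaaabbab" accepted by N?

rejected

Start: {s3}
read b: {}
The reachable set is empty and stays empty for the remaining 11 symbols.
Reachable ∩ accepting = {} — empty.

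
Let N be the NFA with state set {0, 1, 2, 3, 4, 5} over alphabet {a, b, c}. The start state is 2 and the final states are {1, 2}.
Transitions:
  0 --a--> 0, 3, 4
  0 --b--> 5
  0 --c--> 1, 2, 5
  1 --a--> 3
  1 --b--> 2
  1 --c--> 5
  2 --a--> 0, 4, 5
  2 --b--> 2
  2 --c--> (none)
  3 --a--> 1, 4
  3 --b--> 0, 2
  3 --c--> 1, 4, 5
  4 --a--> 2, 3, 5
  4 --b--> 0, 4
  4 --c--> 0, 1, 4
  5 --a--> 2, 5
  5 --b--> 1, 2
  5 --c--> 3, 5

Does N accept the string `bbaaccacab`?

Start: {2}
read b: {2}
read b: {2}
read a: {0, 4, 5}
read a: {0, 2, 3, 4, 5}
read c: {0, 1, 2, 3, 4, 5}
read c: {0, 1, 2, 3, 4, 5}
read a: {0, 1, 2, 3, 4, 5}
read c: {0, 1, 2, 3, 4, 5}
read a: {0, 1, 2, 3, 4, 5}
read b: {0, 1, 2, 4, 5}
Reachable ∩ accepting = {1, 2} — nonempty.

accepted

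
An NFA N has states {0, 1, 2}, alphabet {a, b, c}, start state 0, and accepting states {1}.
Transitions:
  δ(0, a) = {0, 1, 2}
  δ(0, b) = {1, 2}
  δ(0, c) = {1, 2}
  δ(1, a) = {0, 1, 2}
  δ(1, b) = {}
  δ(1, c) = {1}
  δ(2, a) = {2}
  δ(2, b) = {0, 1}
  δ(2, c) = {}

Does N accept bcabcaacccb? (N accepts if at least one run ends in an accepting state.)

rejected

Start: {0}
read b: {1, 2}
read c: {1}
read a: {0, 1, 2}
read b: {0, 1, 2}
read c: {1, 2}
read a: {0, 1, 2}
read a: {0, 1, 2}
read c: {1, 2}
read c: {1}
read c: {1}
read b: {}
Reachable ∩ accepting = {} — empty.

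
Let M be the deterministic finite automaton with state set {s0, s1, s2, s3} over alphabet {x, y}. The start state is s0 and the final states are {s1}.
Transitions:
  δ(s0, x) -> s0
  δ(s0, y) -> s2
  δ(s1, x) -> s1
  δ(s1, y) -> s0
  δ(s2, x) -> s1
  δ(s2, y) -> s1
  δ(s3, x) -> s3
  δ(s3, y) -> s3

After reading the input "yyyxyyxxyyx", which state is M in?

s0 --y--> s2
s2 --y--> s1
s1 --y--> s0
s0 --x--> s0
s0 --y--> s2
s2 --y--> s1
s1 --x--> s1
s1 --x--> s1
s1 --y--> s0
s0 --y--> s2
s2 --x--> s1

s1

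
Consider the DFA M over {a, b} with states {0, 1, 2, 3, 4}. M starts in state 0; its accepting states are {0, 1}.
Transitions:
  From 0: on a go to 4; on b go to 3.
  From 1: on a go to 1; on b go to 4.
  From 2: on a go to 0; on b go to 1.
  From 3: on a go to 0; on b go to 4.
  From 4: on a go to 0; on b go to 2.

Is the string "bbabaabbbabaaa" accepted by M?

accepted

0 --b--> 3
3 --b--> 4
4 --a--> 0
0 --b--> 3
3 --a--> 0
0 --a--> 4
4 --b--> 2
2 --b--> 1
1 --b--> 4
4 --a--> 0
0 --b--> 3
3 --a--> 0
0 --a--> 4
4 --a--> 0
End in state 0, which is an accepting state.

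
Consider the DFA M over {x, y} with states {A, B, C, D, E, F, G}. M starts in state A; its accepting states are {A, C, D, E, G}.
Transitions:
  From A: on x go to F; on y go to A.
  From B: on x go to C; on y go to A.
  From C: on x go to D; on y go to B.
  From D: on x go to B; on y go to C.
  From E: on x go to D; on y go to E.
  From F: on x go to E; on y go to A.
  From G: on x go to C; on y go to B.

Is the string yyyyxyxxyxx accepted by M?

A --y--> A
A --y--> A
A --y--> A
A --y--> A
A --x--> F
F --y--> A
A --x--> F
F --x--> E
E --y--> E
E --x--> D
D --x--> B
End in state B, which is not an accepting state.

rejected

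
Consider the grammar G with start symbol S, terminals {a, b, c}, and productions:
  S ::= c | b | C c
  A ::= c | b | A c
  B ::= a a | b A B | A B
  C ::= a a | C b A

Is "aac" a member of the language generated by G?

S ⇒ Cc ⇒ aac

yes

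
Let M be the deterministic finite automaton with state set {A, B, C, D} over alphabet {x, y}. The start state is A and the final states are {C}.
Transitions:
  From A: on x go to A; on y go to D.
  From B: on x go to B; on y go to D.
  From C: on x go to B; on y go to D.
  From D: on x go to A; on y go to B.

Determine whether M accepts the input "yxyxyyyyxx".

rejected

A --y--> D
D --x--> A
A --y--> D
D --x--> A
A --y--> D
D --y--> B
B --y--> D
D --y--> B
B --x--> B
B --x--> B
End in state B, which is not an accepting state.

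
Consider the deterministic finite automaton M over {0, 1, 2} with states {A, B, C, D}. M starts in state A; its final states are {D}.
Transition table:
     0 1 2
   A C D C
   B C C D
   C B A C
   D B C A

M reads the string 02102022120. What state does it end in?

A --0--> C
C --2--> C
C --1--> A
A --0--> C
C --2--> C
C --0--> B
B --2--> D
D --2--> A
A --1--> D
D --2--> A
A --0--> C

C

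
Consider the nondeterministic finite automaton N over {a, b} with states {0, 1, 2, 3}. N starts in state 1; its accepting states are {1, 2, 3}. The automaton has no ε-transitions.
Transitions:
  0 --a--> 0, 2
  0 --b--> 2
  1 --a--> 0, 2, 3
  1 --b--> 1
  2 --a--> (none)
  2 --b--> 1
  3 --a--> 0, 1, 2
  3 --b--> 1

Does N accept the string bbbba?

Start: {1}
read b: {1}
read b: {1}
read b: {1}
read b: {1}
read a: {0, 2, 3}
Reachable ∩ accepting = {2, 3} — nonempty.

accepted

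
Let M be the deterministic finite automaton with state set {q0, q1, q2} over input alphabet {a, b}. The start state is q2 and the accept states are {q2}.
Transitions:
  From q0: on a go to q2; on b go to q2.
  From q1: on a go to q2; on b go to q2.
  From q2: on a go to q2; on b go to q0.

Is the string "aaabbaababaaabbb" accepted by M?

rejected

q2 --a--> q2
q2 --a--> q2
q2 --a--> q2
q2 --b--> q0
q0 --b--> q2
q2 --a--> q2
q2 --a--> q2
q2 --b--> q0
q0 --a--> q2
q2 --b--> q0
q0 --a--> q2
q2 --a--> q2
q2 --a--> q2
q2 --b--> q0
q0 --b--> q2
q2 --b--> q0
End in state q0, which is not an accepting state.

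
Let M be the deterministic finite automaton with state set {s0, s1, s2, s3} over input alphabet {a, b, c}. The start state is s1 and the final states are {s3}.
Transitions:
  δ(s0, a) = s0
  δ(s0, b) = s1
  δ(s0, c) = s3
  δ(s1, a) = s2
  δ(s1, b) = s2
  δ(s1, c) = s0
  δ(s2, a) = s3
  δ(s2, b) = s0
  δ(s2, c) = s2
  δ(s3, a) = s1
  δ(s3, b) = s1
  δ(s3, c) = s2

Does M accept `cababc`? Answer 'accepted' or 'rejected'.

accepted

s1 --c--> s0
s0 --a--> s0
s0 --b--> s1
s1 --a--> s2
s2 --b--> s0
s0 --c--> s3
End in state s3, which is an accepting state.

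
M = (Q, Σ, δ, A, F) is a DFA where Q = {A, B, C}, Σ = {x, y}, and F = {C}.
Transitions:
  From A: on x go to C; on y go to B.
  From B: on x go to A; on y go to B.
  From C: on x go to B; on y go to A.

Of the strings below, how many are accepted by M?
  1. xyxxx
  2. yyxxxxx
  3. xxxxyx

xyxxx: rejected
yyxxxxx: accepted
xxxxyx: accepted

2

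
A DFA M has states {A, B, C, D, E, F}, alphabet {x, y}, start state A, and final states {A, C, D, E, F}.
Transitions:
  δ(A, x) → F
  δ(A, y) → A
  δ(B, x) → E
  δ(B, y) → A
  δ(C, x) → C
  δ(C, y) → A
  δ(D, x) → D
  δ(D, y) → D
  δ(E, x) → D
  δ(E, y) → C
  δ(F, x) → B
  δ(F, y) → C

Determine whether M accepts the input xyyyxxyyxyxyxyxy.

A --x--> F
F --y--> C
C --y--> A
A --y--> A
A --x--> F
F --x--> B
B --y--> A
A --y--> A
A --x--> F
F --y--> C
C --x--> C
C --y--> A
A --x--> F
F --y--> C
C --x--> C
C --y--> A
End in state A, which is an accepting state.

accepted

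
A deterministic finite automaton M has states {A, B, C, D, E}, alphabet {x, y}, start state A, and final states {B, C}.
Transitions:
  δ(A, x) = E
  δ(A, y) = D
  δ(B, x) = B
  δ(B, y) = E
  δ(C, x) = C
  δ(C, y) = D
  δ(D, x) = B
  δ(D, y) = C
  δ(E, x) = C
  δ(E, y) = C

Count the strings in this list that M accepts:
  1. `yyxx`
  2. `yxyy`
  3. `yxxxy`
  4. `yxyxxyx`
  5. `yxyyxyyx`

`yyxx`: accepted
`yxyy`: accepted
`yxxxy`: rejected
`yxyxxyx`: accepted
`yxyyxyyx`: accepted

4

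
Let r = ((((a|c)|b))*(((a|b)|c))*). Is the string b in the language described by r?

Split as ε·b: (((a|c)|b))* matches ε and (((a|b)|c))* matches b.

yes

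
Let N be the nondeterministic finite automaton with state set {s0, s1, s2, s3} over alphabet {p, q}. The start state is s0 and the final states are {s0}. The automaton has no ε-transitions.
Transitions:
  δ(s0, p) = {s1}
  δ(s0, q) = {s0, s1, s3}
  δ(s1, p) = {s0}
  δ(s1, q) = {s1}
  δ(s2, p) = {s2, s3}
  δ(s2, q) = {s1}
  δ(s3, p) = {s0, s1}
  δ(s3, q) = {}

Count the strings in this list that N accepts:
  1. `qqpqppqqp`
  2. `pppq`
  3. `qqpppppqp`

`qqpqppqqp`: accepted
`pppq`: rejected
`qqpppppqp`: accepted

2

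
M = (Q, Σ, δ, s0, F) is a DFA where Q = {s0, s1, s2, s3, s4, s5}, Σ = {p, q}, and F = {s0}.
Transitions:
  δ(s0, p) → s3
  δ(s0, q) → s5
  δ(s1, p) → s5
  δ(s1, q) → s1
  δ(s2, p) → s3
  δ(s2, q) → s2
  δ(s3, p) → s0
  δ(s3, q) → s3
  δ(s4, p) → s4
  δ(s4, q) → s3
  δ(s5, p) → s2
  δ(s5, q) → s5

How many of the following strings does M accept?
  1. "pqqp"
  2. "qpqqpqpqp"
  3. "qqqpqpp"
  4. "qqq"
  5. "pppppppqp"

"pqqp": accepted
"qpqqpqpqp": rejected
"qqqpqpp": accepted
"qqq": rejected
"pppppppqp": accepted

3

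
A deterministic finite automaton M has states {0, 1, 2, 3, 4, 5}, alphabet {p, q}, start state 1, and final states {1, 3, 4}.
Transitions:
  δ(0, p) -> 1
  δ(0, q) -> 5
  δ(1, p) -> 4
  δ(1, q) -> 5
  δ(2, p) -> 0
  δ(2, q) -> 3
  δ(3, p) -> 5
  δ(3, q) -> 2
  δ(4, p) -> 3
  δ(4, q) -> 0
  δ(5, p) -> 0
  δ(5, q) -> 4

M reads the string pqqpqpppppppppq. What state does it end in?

2

1 --p--> 4
4 --q--> 0
0 --q--> 5
5 --p--> 0
0 --q--> 5
5 --p--> 0
0 --p--> 1
1 --p--> 4
4 --p--> 3
3 --p--> 5
5 --p--> 0
0 --p--> 1
1 --p--> 4
4 --p--> 3
3 --q--> 2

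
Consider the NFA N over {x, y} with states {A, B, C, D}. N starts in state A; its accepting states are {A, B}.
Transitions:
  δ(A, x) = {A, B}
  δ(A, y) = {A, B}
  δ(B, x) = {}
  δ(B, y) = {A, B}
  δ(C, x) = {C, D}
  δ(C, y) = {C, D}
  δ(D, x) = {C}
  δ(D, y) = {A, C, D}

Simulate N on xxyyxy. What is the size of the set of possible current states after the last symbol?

Start: {A}
read x: {A, B}
read x: {A, B}
read y: {A, B}
read y: {A, B}
read x: {A, B}
read y: {A, B}
Final reachable set {A, B} has 2 states.

2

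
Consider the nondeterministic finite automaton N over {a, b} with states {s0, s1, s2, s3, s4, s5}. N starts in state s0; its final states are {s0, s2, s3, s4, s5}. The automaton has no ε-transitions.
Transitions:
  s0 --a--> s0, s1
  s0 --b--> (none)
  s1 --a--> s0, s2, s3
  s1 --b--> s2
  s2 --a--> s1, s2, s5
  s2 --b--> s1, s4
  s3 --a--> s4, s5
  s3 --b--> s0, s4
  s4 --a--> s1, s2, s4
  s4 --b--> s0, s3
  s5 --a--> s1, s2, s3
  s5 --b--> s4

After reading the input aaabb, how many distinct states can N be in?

Start: {s0}
read a: {s0, s1}
read a: {s0, s1, s2, s3}
read a: {s0, s1, s2, s3, s4, s5}
read b: {s0, s1, s2, s3, s4}
read b: {s0, s1, s2, s3, s4}
Final reachable set {s0, s1, s2, s3, s4} has 5 states.

5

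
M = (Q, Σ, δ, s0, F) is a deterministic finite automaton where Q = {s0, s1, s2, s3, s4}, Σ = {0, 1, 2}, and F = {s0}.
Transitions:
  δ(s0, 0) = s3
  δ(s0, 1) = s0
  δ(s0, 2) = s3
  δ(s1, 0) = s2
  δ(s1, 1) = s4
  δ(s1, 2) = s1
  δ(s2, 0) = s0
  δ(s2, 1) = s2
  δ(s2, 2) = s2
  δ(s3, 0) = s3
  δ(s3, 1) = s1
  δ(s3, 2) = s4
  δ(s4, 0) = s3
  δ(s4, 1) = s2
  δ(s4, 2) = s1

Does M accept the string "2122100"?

s0 --2--> s3
s3 --1--> s1
s1 --2--> s1
s1 --2--> s1
s1 --1--> s4
s4 --0--> s3
s3 --0--> s3
End in state s3, which is not an accepting state.

rejected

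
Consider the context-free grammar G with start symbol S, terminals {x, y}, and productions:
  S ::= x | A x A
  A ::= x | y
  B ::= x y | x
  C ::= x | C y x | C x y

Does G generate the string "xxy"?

yes

S ⇒ AxA ⇒ xxA ⇒ xxy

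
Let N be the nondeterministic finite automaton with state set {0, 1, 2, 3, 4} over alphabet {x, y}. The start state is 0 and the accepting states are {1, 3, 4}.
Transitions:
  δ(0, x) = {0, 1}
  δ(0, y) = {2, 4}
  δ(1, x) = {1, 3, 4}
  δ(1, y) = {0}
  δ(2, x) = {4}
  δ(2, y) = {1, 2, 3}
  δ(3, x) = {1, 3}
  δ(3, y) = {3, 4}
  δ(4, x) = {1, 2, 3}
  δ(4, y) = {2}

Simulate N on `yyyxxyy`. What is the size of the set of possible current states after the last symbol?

5

Start: {0}
read y: {2, 4}
read y: {1, 2, 3}
read y: {0, 1, 2, 3, 4}
read x: {0, 1, 2, 3, 4}
read x: {0, 1, 2, 3, 4}
read y: {0, 1, 2, 3, 4}
read y: {0, 1, 2, 3, 4}
Final reachable set {0, 1, 2, 3, 4} has 5 states.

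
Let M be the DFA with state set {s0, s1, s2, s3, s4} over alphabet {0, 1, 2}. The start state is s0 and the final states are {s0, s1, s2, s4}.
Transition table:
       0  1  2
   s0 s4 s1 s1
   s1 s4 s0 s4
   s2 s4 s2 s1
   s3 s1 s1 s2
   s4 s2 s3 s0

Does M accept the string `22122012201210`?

s0 --2--> s1
s1 --2--> s4
s4 --1--> s3
s3 --2--> s2
s2 --2--> s1
s1 --0--> s4
s4 --1--> s3
s3 --2--> s2
s2 --2--> s1
s1 --0--> s4
s4 --1--> s3
s3 --2--> s2
s2 --1--> s2
s2 --0--> s4
End in state s4, which is an accepting state.

accepted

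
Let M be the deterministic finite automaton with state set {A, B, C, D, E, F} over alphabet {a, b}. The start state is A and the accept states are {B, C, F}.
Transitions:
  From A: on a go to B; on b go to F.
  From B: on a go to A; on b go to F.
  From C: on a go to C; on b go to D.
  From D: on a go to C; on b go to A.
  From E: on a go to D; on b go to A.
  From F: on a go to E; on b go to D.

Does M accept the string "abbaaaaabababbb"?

accepted

A --a--> B
B --b--> F
F --b--> D
D --a--> C
C --a--> C
C --a--> C
C --a--> C
C --a--> C
C --b--> D
D --a--> C
C --b--> D
D --a--> C
C --b--> D
D --b--> A
A --b--> F
End in state F, which is an accepting state.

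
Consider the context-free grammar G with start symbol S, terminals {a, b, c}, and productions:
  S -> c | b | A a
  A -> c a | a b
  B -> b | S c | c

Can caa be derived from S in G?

yes

S ⇒ Aa ⇒ caa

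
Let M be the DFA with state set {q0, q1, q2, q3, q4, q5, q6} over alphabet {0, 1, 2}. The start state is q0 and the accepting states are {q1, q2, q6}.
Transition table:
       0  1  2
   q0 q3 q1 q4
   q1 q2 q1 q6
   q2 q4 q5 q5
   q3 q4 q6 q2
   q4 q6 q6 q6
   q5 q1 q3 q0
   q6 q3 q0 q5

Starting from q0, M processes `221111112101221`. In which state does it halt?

q1

q0 --2--> q4
q4 --2--> q6
q6 --1--> q0
q0 --1--> q1
q1 --1--> q1
q1 --1--> q1
q1 --1--> q1
q1 --1--> q1
q1 --2--> q6
q6 --1--> q0
q0 --0--> q3
q3 --1--> q6
q6 --2--> q5
q5 --2--> q0
q0 --1--> q1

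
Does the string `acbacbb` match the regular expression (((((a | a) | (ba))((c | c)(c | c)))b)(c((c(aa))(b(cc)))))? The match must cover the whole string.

No split of acbacbb into u·v has ((((a|a)|(ba))((c|c)(c|c)))b) matching u and (c((c(aa))(b(cc)))) matching v.

no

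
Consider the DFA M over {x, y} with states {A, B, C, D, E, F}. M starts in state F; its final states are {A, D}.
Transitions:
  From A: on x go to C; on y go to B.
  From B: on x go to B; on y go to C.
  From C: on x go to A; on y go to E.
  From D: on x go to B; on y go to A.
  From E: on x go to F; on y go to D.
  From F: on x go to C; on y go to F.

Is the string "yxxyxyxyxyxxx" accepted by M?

F --y--> F
F --x--> C
C --x--> A
A --y--> B
B --x--> B
B --y--> C
C --x--> A
A --y--> B
B --x--> B
B --y--> C
C --x--> A
A --x--> C
C --x--> A
End in state A, which is an accepting state.

accepted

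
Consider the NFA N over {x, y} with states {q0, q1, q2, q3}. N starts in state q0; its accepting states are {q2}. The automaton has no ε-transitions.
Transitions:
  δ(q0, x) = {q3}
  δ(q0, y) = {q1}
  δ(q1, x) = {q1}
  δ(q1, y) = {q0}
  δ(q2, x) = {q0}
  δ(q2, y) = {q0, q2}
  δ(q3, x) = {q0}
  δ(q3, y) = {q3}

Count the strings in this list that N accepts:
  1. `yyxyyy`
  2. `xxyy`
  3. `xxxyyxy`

`yyxyyy`: rejected
`xxyy`: rejected
`xxxyyxy`: rejected

0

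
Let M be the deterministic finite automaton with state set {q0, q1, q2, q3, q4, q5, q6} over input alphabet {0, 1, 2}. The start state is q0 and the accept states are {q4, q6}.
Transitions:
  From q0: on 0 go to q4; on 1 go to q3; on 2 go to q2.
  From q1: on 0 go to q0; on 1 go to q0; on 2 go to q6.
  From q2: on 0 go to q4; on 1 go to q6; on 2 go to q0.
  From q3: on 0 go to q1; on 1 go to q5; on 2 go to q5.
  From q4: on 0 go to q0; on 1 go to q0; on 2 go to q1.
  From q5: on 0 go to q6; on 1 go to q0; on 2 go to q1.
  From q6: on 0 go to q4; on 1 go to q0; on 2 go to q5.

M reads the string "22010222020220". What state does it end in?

q0 --2--> q2
q2 --2--> q0
q0 --0--> q4
q4 --1--> q0
q0 --0--> q4
q4 --2--> q1
q1 --2--> q6
q6 --2--> q5
q5 --0--> q6
q6 --2--> q5
q5 --0--> q6
q6 --2--> q5
q5 --2--> q1
q1 --0--> q0

q0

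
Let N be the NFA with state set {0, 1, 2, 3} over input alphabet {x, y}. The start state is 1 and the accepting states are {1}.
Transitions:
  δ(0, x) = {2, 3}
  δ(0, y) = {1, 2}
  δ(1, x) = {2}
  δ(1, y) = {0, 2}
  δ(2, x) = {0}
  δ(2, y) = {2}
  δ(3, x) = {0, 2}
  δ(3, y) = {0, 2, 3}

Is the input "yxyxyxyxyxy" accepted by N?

Start: {1}
read y: {0, 2}
read x: {0, 2, 3}
read y: {0, 1, 2, 3}
read x: {0, 2, 3}
read y: {0, 1, 2, 3}
read x: {0, 2, 3}
read y: {0, 1, 2, 3}
read x: {0, 2, 3}
read y: {0, 1, 2, 3}
read x: {0, 2, 3}
read y: {0, 1, 2, 3}
Reachable ∩ accepting = {1} — nonempty.

accepted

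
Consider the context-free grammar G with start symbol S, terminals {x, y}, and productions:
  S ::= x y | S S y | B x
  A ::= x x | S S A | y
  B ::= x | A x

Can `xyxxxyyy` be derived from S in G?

S ⇒ SSy ⇒ xySy ⇒ xySSyy ⇒ xyBxSyy ⇒ xyxxSyy ⇒ xyxxxyyy

yes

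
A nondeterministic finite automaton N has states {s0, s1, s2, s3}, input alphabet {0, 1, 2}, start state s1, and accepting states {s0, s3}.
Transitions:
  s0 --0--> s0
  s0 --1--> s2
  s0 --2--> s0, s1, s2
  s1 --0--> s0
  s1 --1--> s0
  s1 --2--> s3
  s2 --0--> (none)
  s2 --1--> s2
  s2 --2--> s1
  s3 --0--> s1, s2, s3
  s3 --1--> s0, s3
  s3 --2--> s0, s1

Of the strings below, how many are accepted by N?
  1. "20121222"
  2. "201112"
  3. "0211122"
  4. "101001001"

"20121222": accepted
"201112": accepted
"0211122": accepted
"101001001": rejected

3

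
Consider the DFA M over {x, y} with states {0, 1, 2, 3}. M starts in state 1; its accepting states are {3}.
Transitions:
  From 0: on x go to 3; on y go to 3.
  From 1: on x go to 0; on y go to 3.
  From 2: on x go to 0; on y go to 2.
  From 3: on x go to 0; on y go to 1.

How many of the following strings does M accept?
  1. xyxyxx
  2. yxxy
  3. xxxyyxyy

1

xyxyxx: accepted
yxxy: rejected
xxxyyxyy: rejected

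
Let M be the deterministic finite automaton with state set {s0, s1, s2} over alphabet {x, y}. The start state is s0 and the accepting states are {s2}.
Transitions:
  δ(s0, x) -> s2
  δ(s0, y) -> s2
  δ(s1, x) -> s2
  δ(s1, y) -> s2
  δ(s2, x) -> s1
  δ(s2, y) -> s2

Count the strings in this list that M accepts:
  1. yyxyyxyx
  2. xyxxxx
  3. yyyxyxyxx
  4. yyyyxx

3

yyxyyxyx: rejected
xyxxxx: accepted
yyyxyxyxx: accepted
yyyyxx: accepted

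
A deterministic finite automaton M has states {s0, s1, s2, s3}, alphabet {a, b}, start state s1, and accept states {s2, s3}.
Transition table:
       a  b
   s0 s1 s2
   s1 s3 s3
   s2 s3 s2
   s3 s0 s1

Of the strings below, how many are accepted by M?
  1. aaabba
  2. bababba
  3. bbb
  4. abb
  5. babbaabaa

aaabba: accepted
bababba: rejected
bbb: accepted
abb: accepted
babbaabaa: rejected

3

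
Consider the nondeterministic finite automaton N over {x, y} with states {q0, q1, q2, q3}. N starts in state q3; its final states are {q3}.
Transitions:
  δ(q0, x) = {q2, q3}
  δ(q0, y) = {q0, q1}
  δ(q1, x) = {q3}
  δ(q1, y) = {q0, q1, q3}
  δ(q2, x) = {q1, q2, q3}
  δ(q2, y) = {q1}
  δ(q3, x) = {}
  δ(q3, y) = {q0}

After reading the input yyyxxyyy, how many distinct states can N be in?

Start: {q3}
read y: {q0}
read y: {q0, q1}
read y: {q0, q1, q3}
read x: {q2, q3}
read x: {q1, q2, q3}
read y: {q0, q1, q3}
read y: {q0, q1, q3}
read y: {q0, q1, q3}
Final reachable set {q0, q1, q3} has 3 states.

3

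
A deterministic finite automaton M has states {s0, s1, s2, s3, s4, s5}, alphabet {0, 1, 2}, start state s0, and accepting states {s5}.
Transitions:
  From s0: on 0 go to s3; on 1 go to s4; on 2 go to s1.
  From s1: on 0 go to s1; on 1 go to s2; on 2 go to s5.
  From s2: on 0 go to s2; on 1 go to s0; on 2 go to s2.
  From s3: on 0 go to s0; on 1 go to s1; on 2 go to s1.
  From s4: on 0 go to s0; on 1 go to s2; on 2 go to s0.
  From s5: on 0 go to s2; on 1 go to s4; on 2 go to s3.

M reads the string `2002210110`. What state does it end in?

s3

s0 --2--> s1
s1 --0--> s1
s1 --0--> s1
s1 --2--> s5
s5 --2--> s3
s3 --1--> s1
s1 --0--> s1
s1 --1--> s2
s2 --1--> s0
s0 --0--> s3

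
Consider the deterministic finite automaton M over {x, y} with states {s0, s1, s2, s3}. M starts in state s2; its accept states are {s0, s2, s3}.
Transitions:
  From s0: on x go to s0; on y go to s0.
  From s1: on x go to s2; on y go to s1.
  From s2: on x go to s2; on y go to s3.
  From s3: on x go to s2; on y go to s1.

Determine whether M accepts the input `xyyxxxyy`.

rejected

s2 --x--> s2
s2 --y--> s3
s3 --y--> s1
s1 --x--> s2
s2 --x--> s2
s2 --x--> s2
s2 --y--> s3
s3 --y--> s1
End in state s1, which is not an accepting state.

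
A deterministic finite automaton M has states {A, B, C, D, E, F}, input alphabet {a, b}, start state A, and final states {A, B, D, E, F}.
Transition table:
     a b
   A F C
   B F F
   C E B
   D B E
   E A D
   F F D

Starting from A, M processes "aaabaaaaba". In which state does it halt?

B

A --a--> F
F --a--> F
F --a--> F
F --b--> D
D --a--> B
B --a--> F
F --a--> F
F --a--> F
F --b--> D
D --a--> B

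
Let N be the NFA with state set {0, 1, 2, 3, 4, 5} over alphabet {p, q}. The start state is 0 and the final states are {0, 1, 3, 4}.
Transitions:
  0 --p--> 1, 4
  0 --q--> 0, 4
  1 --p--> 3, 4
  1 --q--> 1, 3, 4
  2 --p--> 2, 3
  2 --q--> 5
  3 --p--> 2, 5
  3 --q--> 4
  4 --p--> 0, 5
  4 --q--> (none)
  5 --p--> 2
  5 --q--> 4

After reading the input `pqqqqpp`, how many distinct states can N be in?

Start: {0}
read p: {1, 4}
read q: {1, 3, 4}
read q: {1, 3, 4}
read q: {1, 3, 4}
read q: {1, 3, 4}
read p: {0, 2, 3, 4, 5}
read p: {0, 1, 2, 3, 4, 5}
Final reachable set {0, 1, 2, 3, 4, 5} has 6 states.

6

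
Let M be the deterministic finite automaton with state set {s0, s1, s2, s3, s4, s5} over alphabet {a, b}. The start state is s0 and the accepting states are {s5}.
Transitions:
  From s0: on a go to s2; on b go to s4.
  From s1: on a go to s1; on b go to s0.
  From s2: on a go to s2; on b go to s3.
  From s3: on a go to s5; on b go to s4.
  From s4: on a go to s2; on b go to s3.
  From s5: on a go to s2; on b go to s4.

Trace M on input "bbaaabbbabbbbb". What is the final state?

s0 --b--> s4
s4 --b--> s3
s3 --a--> s5
s5 --a--> s2
s2 --a--> s2
s2 --b--> s3
s3 --b--> s4
s4 --b--> s3
s3 --a--> s5
s5 --b--> s4
s4 --b--> s3
s3 --b--> s4
s4 --b--> s3
s3 --b--> s4

s4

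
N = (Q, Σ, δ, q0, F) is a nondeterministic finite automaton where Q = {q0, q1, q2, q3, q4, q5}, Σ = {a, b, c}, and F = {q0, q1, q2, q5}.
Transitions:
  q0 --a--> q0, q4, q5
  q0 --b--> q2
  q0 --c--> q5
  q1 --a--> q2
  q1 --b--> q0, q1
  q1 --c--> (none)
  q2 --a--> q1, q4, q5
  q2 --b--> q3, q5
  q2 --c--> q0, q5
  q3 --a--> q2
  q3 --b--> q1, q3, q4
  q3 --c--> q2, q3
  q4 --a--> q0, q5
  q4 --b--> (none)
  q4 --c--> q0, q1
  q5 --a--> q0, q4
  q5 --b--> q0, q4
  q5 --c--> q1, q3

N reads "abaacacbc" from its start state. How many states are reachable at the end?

5

Start: {q0}
read a: {q0, q4, q5}
read b: {q0, q2, q4}
read a: {q0, q1, q4, q5}
read a: {q0, q2, q4, q5}
read c: {q0, q1, q3, q5}
read a: {q0, q2, q4, q5}
read c: {q0, q1, q3, q5}
read b: {q0, q1, q2, q3, q4}
read c: {q0, q1, q2, q3, q5}
Final reachable set {q0, q1, q2, q3, q5} has 5 states.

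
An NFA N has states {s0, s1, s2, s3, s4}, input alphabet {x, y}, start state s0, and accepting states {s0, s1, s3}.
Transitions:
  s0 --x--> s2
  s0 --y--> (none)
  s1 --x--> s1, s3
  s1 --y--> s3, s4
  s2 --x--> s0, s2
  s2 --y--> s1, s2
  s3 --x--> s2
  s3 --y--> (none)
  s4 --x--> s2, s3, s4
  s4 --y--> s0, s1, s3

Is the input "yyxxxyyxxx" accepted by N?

Start: {s0}
read y: {}
The reachable set is empty and stays empty for the remaining 9 symbols.
Reachable ∩ accepting = {} — empty.

rejected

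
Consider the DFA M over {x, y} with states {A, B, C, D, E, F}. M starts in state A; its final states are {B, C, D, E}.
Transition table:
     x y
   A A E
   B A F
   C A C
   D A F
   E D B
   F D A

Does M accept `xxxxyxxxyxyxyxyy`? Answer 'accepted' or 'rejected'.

rejected

A --x--> A
A --x--> A
A --x--> A
A --x--> A
A --y--> E
E --x--> D
D --x--> A
A --x--> A
A --y--> E
E --x--> D
D --y--> F
F --x--> D
D --y--> F
F --x--> D
D --y--> F
F --y--> A
End in state A, which is not an accepting state.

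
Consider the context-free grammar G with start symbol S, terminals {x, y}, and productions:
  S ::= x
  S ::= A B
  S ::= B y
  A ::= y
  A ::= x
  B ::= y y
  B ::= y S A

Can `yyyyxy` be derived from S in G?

yes

S ⇒ By ⇒ ySAy ⇒ yABAy ⇒ yyBAy ⇒ yyyyAy ⇒ yyyyxy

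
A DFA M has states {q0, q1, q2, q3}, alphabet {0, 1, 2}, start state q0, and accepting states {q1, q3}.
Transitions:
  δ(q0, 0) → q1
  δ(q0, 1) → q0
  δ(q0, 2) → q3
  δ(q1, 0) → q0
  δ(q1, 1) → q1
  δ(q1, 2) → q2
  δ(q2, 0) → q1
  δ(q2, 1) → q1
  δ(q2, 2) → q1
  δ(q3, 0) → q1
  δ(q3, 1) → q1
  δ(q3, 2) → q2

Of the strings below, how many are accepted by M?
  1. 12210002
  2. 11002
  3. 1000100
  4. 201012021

4

12210002: accepted
11002: accepted
1000100: accepted
201012021: accepted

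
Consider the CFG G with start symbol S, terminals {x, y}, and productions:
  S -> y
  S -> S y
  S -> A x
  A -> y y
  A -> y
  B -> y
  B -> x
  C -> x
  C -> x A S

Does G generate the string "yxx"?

no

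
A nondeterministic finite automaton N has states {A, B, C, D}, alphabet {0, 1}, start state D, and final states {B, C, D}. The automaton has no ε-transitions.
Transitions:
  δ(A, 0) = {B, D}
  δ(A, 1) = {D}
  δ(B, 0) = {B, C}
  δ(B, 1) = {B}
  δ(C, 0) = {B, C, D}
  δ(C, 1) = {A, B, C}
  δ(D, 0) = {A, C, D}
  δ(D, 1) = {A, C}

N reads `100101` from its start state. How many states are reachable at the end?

Start: {D}
read 1: {A, C}
read 0: {B, C, D}
read 0: {A, B, C, D}
read 1: {A, B, C, D}
read 0: {A, B, C, D}
read 1: {A, B, C, D}
Final reachable set {A, B, C, D} has 4 states.

4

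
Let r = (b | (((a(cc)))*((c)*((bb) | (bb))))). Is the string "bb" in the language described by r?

yes

The right alternative (((a(cc)))*((c)*((bb)|(bb)))) matches bb.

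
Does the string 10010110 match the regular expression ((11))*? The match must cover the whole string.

10010110 cannot be split into zero or more pieces each matching (11).

no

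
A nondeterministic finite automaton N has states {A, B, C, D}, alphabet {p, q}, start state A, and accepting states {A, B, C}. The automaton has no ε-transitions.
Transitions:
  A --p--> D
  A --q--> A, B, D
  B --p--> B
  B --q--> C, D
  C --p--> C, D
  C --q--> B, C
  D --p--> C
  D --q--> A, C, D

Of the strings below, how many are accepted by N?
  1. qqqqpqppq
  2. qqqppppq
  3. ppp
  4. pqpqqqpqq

qqqqpqppq: accepted
qqqppppq: accepted
ppp: accepted
pqpqqqpqq: accepted

4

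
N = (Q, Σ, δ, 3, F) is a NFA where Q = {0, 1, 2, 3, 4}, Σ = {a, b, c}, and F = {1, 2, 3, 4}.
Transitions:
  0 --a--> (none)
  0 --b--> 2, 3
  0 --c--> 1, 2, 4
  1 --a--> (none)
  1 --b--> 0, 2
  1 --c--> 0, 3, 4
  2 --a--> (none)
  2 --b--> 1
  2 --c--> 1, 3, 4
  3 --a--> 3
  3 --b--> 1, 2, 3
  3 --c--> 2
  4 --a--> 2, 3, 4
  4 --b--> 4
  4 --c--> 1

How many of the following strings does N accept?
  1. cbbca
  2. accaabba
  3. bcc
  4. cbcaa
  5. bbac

cbbca: accepted
accaabba: accepted
bcc: accepted
cbcaa: accepted
bbac: accepted

5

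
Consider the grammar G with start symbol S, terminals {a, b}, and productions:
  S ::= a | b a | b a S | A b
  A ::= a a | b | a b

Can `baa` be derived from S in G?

yes

S ⇒ baS ⇒ baa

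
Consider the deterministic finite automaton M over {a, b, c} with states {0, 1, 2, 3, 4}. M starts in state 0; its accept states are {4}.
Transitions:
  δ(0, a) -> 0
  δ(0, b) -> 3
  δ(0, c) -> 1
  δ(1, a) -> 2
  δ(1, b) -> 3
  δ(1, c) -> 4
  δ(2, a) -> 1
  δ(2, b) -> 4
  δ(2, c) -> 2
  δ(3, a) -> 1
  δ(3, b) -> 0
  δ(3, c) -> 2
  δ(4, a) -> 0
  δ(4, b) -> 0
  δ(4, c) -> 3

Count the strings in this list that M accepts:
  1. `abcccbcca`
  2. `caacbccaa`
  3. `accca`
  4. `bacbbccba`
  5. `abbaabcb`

1

`abcccbcca`: rejected
`caacbccaa`: rejected
`accca`: rejected
`bacbbccba`: rejected
`abbaabcb`: accepted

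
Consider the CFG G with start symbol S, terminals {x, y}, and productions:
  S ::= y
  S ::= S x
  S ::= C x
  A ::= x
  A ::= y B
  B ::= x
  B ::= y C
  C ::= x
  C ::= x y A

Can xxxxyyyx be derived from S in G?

no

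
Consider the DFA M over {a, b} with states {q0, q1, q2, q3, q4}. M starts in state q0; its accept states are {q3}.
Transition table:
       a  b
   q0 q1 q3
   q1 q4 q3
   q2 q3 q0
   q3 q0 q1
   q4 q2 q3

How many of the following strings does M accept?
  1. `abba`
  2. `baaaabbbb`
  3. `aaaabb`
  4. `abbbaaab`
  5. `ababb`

`abba`: rejected
`baaaabbbb`: accepted
`aaaabb`: accepted
`abbbaaab`: accepted
`ababb`: rejected

3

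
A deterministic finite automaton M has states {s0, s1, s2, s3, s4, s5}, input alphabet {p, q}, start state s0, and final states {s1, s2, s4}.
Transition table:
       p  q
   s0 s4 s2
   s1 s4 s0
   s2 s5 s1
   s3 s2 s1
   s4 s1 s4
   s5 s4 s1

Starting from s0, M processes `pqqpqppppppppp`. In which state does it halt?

s4

s0 --p--> s4
s4 --q--> s4
s4 --q--> s4
s4 --p--> s1
s1 --q--> s0
s0 --p--> s4
s4 --p--> s1
s1 --p--> s4
s4 --p--> s1
s1 --p--> s4
s4 --p--> s1
s1 --p--> s4
s4 --p--> s1
s1 --p--> s4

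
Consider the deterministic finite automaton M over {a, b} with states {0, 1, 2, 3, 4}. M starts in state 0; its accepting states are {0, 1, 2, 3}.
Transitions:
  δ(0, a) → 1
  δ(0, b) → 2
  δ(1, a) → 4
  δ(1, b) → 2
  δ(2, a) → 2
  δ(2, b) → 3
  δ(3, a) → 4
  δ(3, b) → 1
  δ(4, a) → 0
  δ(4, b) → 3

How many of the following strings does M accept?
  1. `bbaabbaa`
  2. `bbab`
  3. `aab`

`bbaabbaa`: accepted
`bbab`: accepted
`aab`: accepted

3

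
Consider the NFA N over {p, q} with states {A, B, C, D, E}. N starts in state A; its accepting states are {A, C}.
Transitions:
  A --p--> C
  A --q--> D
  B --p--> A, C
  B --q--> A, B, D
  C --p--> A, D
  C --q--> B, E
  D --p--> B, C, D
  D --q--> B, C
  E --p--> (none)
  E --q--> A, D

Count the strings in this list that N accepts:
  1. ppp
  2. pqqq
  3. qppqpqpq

3

ppp: accepted
pqqq: accepted
qppqpqpq: accepted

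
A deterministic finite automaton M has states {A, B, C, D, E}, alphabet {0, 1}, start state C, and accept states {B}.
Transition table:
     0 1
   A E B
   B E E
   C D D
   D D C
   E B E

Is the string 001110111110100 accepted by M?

C --0--> D
D --0--> D
D --1--> C
C --1--> D
D --1--> C
C --0--> D
D --1--> C
C --1--> D
D --1--> C
C --1--> D
D --1--> C
C --0--> D
D --1--> C
C --0--> D
D --0--> D
End in state D, which is not an accepting state.

rejected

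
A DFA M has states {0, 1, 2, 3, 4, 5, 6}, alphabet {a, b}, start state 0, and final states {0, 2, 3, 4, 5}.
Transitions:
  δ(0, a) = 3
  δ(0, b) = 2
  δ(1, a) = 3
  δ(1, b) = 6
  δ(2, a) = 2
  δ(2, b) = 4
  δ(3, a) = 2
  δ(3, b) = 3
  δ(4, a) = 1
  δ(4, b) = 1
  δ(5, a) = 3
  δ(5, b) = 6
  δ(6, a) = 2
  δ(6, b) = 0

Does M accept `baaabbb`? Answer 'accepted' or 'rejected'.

0 --b--> 2
2 --a--> 2
2 --a--> 2
2 --a--> 2
2 --b--> 4
4 --b--> 1
1 --b--> 6
End in state 6, which is not an accepting state.

rejected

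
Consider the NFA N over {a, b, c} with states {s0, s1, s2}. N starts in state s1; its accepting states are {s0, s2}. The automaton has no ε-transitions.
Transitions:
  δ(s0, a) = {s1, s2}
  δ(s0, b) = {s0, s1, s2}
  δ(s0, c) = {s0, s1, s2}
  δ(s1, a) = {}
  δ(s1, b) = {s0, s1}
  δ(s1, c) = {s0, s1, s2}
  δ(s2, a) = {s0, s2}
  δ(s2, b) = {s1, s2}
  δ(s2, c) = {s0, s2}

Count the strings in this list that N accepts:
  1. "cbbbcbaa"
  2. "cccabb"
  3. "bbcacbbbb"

"cbbbcbaa": accepted
"cccabb": accepted
"bbcacbbbb": accepted

3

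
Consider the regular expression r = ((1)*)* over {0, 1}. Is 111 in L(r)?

yes

Split into 3 pieces 1 · 1 · 1; each matches (1)*.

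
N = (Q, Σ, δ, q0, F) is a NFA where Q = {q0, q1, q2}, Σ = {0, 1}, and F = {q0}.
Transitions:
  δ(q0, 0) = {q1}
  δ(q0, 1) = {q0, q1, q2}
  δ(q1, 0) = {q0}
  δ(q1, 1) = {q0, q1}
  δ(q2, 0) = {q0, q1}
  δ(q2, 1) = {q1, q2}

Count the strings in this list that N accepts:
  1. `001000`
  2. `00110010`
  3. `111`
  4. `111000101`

`001000`: accepted
`00110010`: accepted
`111`: accepted
`111000101`: accepted

4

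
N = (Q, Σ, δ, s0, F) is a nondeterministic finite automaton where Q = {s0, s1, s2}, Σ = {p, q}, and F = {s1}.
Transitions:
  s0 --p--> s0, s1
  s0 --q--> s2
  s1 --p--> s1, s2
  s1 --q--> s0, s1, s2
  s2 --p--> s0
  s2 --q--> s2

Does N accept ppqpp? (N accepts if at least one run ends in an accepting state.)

accepted

Start: {s0}
read p: {s0, s1}
read p: {s0, s1, s2}
read q: {s0, s1, s2}
read p: {s0, s1, s2}
read p: {s0, s1, s2}
Reachable ∩ accepting = {s1} — nonempty.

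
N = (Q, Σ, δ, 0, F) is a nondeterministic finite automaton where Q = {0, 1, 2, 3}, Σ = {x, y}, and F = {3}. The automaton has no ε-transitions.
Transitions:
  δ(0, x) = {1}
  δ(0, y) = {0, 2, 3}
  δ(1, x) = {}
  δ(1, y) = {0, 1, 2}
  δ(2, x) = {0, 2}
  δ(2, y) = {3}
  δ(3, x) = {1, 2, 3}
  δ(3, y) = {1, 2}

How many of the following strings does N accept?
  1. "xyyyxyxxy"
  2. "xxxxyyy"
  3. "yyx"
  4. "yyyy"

3

"xyyyxyxxy": accepted
"xxxxyyy": rejected
"yyx": accepted
"yyyy": accepted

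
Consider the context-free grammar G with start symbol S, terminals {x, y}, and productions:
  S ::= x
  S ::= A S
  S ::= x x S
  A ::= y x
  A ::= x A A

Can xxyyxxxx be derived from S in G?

no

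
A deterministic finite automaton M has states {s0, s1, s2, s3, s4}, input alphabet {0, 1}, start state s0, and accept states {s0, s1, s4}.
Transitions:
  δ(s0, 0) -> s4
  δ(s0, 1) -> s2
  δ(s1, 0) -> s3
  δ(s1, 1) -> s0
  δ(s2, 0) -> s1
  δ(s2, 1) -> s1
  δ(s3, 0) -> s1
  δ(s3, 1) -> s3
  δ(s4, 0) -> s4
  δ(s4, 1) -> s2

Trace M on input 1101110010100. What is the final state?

s0 --1--> s2
s2 --1--> s1
s1 --0--> s3
s3 --1--> s3
s3 --1--> s3
s3 --1--> s3
s3 --0--> s1
s1 --0--> s3
s3 --1--> s3
s3 --0--> s1
s1 --1--> s0
s0 --0--> s4
s4 --0--> s4

s4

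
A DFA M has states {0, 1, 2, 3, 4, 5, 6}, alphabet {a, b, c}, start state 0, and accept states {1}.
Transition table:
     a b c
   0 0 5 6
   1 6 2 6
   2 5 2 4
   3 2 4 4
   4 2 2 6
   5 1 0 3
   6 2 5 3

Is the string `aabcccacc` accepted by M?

rejected

0 --a--> 0
0 --a--> 0
0 --b--> 5
5 --c--> 3
3 --c--> 4
4 --c--> 6
6 --a--> 2
2 --c--> 4
4 --c--> 6
End in state 6, which is not an accepting state.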